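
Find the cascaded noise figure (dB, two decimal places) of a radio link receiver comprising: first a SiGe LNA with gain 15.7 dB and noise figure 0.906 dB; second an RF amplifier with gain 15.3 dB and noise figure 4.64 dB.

Convert to linear (a loss of L dB is a gain of −L dB): F_i = 10^(NF_i/10), G_i = 10^(G_i,dB/10)
  Stage 1: F_1 = 10^(0.906/10) = 1.232, G_1 = 10^(15.7/10) = 37.15
  Stage 2: F_2 = 10^(4.64/10) = 2.911, G_2 = 10^(15.3/10) = 33.88
Friis cascade:
  F = 1.232 + (2.911 − 1)/37.15 = 1.283
NF = 10 log₁₀(1.283) = 1.08 dB

1.08 dB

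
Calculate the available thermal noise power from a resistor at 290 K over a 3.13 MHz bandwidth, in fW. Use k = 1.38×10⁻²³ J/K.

P_n = kTB = 1.38×10⁻²³ × 290 × 3.13×10⁶ = 1.25×10⁻¹⁴ W = 12.5 fW

12.5 fW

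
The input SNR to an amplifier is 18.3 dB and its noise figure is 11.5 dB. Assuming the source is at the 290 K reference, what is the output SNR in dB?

By definition F = SNR_in/SNR_out, so in dB: SNR_out = SNR_in − NF
SNR_out = 18.3 − 11.5 = 6.8 dB

6.8 dB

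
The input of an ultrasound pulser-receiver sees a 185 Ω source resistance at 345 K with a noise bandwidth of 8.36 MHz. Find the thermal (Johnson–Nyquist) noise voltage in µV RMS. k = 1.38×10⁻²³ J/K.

5.43 µV

V_n = √(4kTRB)
4kTRB = 4 × 1.38×10⁻²³ × 345 × 1.85×10² × 8.36×10⁶ = 2.95×10⁻¹¹ V²
V_n = √(2.95×10⁻¹¹) = 5.43×10⁻⁶ V = 5.43 µV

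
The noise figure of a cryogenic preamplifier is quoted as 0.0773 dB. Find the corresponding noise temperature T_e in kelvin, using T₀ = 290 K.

5.21 K

F = 10^(0.0773/10) = 1.01796
T_e = (F − 1)·T₀ = (1.01796 − 1) × 290 = 5.21 K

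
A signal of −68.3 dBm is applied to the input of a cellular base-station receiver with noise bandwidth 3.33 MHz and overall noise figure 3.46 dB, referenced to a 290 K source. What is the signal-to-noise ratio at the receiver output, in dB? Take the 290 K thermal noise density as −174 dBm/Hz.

Noise floor: N = −174 + 10 log₁₀(B) + NF
10 log₁₀(3.33×10⁶) = 65.22 dB
N = −174 + 65.22 + 3.46 = −105.32 dBm
SNR = P_sig − N = −68.3 − (−105.32) = 37.02 dB → 37.0 dB

37.0 dB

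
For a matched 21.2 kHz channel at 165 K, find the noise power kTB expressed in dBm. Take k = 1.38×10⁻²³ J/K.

−133.2 dBm

P_n = kTB = 1.38×10⁻²³ × 165 × 2.12×10⁴ = 4.83×10⁻¹⁷ W
In dBm: 10 log₁₀(4.83×10⁻¹⁷ / 10⁻³) = −133.2 dBm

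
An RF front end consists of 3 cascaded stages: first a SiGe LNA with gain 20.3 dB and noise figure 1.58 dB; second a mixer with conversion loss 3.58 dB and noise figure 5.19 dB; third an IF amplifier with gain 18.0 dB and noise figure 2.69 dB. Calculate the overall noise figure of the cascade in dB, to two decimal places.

1.70 dB

Convert to linear (a loss of L dB is a gain of −L dB): F_i = 10^(NF_i/10), G_i = 10^(G_i,dB/10)
  Stage 1: F_1 = 10^(1.58/10) = 1.439, G_1 = 10^(20.3/10) = 107.2
  Stage 2: F_2 = 10^(5.19/10) = 3.304, G_2 = 10^(−3.58/10) = 0.4385
  Stage 3: F_3 = 10^(2.69/10) = 1.858, G_3 = 10^(18.0/10) = 63.10
Friis cascade:
  F = 1.439 + (3.304 − 1)/107.2 + (1.858 − 1)/46.99 = 1.479
NF = 10 log₁₀(1.479) = 1.70 dB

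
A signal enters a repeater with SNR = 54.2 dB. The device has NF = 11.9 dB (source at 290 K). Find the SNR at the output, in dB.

By definition F = SNR_in/SNR_out, so in dB: SNR_out = SNR_in − NF
SNR_out = 54.2 − 11.9 = 42.3 dB

42.3 dB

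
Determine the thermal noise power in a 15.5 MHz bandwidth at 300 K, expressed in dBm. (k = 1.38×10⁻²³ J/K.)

P_n = kTB = 1.38×10⁻²³ × 300 × 1.55×10⁷ = 6.42×10⁻¹⁴ W
In dBm: 10 log₁₀(6.42×10⁻¹⁴ / 10⁻³) = −101.9 dBm

−101.9 dBm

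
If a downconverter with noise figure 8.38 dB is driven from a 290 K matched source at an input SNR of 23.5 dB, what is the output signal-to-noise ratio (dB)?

By definition F = SNR_in/SNR_out, so in dB: SNR_out = SNR_in − NF
SNR_out = 23.5 − 8.38 = 15.12 dB

15.12 dB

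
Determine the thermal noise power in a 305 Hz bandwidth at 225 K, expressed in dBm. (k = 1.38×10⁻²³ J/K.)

−150.2 dBm

P_n = kTB = 1.38×10⁻²³ × 225 × 3.05×10² = 9.47×10⁻¹⁹ W
In dBm: 10 log₁₀(9.47×10⁻¹⁹ / 10⁻³) = −150.2 dBm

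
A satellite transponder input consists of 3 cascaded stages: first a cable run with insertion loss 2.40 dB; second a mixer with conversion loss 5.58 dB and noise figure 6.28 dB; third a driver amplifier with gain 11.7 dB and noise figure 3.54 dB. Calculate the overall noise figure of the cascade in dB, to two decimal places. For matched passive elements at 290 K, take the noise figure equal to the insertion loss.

Convert to linear (a loss of L dB is a gain of −L dB): F_i = 10^(NF_i/10), G_i = 10^(G_i,dB/10)
  Stage 1: F_1 = 10^(2.40/10) = 1.738, G_1 = 10^(−2.40/10) = 0.5754
  Stage 2: F_2 = 10^(6.28/10) = 4.246, G_2 = 10^(−5.58/10) = 0.2767
  Stage 3: F_3 = 10^(3.54/10) = 2.259, G_3 = 10^(11.7/10) = 14.79
Friis cascade:
  F = 1.738 + (4.246 − 1)/0.5754 + (2.259 − 1)/0.1592 = 15.29
NF = 10 log₁₀(15.29) = 11.84 dB

11.84 dB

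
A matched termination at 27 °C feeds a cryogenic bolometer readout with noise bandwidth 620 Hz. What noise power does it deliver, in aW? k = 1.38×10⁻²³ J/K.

2.57 aW

T = 27 °C + 273.15 = 300.15 K
P_n = kTB = 1.38×10⁻²³ × 300.15 × 6.20×10² = 2.57×10⁻¹⁸ W = 2.57 aW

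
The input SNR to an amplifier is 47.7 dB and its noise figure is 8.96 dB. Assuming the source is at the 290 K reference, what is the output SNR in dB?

38.74 dB

By definition F = SNR_in/SNR_out, so in dB: SNR_out = SNR_in − NF
SNR_out = 47.7 − 8.96 = 38.74 dB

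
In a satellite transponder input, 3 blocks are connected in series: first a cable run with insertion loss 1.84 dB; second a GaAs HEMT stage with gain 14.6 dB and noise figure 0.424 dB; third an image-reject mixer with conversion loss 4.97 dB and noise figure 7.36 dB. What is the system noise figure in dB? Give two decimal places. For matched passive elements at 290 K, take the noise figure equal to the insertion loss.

Convert to linear (a loss of L dB is a gain of −L dB): F_i = 10^(NF_i/10), G_i = 10^(G_i,dB/10)
  Stage 1: F_1 = 10^(1.84/10) = 1.528, G_1 = 10^(−1.84/10) = 0.6546
  Stage 2: F_2 = 10^(0.424/10) = 1.103, G_2 = 10^(14.6/10) = 28.84
  Stage 3: F_3 = 10^(7.36/10) = 5.445, G_3 = 10^(−4.97/10) = 0.3184
Friis cascade:
  F = 1.528 + (1.103 − 1)/0.6546 + (5.445 − 1)/18.88 = 1.920
NF = 10 log₁₀(1.920) = 2.83 dB

2.83 dB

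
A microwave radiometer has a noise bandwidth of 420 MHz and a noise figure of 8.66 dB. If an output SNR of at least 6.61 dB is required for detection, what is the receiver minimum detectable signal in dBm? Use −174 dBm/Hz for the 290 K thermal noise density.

−72.5 dBm

Sensitivity = −174 + 10 log₁₀(B) + NF + SNR_min
= −174 + 86.23 + 8.66 + 6.61
= −72.50 dBm → −72.5 dBm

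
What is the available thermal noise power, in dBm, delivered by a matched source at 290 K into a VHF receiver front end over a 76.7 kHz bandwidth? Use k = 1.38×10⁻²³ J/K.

−125.1 dBm

P_n = kTB = 1.38×10⁻²³ × 290 × 7.67×10⁴ = 3.07×10⁻¹⁶ W
In dBm: 10 log₁₀(3.07×10⁻¹⁶ / 10⁻³) = −125.1 dBm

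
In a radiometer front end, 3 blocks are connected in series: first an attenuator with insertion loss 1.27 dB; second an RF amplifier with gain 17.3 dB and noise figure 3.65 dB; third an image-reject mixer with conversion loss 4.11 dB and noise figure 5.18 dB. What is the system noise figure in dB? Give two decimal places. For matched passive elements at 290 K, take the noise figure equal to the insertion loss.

Convert to linear (a loss of L dB is a gain of −L dB): F_i = 10^(NF_i/10), G_i = 10^(G_i,dB/10)
  Stage 1: F_1 = 10^(1.27/10) = 1.340, G_1 = 10^(−1.27/10) = 0.7464
  Stage 2: F_2 = 10^(3.65/10) = 2.317, G_2 = 10^(17.3/10) = 53.70
  Stage 3: F_3 = 10^(5.18/10) = 3.296, G_3 = 10^(−4.11/10) = 0.3882
Friis cascade:
  F = 1.340 + (2.317 − 1)/0.7464 + (3.296 − 1)/40.09 = 3.162
NF = 10 log₁₀(3.162) = 5.00 dB

5.00 dB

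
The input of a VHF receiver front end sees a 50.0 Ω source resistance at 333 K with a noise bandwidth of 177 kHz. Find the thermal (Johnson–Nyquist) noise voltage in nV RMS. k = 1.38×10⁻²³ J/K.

403 nV

V_n = √(4kTRB)
4kTRB = 4 × 1.38×10⁻²³ × 333 × 5.00×10¹ × 1.77×10⁵ = 1.63×10⁻¹³ V²
V_n = √(1.63×10⁻¹³) = 4.03×10⁻⁷ V = 403 nV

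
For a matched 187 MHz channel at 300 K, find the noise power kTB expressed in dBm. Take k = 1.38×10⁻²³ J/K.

P_n = kTB = 1.38×10⁻²³ × 300 × 1.87×10⁸ = 7.74×10⁻¹³ W
In dBm: 10 log₁₀(7.74×10⁻¹³ / 10⁻³) = −91.1 dBm

−91.1 dBm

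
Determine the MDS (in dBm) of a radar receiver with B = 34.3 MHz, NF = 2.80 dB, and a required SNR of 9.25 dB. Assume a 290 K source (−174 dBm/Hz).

Sensitivity = −174 + 10 log₁₀(B) + NF + SNR_min
= −174 + 75.35 + 2.80 + 9.25
= −86.60 dBm → −86.6 dBm

−86.6 dBm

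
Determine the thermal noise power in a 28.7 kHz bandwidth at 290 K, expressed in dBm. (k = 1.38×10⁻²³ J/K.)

P_n = kTB = 1.38×10⁻²³ × 290 × 2.87×10⁴ = 1.15×10⁻¹⁶ W
In dBm: 10 log₁₀(1.15×10⁻¹⁶ / 10⁻³) = −129.4 dBm

−129.4 dBm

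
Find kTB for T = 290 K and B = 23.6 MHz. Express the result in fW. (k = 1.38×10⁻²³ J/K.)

P_n = kTB = 1.38×10⁻²³ × 290 × 2.36×10⁷ = 9.44×10⁻¹⁴ W = 94.4 fW

94.4 fW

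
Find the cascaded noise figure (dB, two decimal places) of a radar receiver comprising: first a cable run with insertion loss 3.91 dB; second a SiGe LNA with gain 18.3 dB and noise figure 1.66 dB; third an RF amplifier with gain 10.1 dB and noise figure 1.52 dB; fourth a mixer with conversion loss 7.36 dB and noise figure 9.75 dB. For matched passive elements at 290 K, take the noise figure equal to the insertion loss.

5.62 dB

Convert to linear (a loss of L dB is a gain of −L dB): F_i = 10^(NF_i/10), G_i = 10^(G_i,dB/10)
  Stage 1: F_1 = 10^(3.91/10) = 2.460, G_1 = 10^(−3.91/10) = 0.4064
  Stage 2: F_2 = 10^(1.66/10) = 1.466, G_2 = 10^(18.3/10) = 67.61
  Stage 3: F_3 = 10^(1.52/10) = 1.419, G_3 = 10^(10.1/10) = 10.23
  Stage 4: F_4 = 10^(9.75/10) = 9.441, G_4 = 10^(−7.36/10) = 0.1837
Friis cascade:
  F = 2.460 + (1.466 − 1)/0.4064 + (1.419 − 1)/27.48 + (9.441 − 1)/281.2 = 3.651
NF = 10 log₁₀(3.651) = 5.62 dB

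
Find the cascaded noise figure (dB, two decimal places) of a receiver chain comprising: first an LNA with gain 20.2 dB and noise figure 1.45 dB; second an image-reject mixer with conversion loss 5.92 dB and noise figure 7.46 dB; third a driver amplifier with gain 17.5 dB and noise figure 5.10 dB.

Convert to linear (a loss of L dB is a gain of −L dB): F_i = 10^(NF_i/10), G_i = 10^(G_i,dB/10)
  Stage 1: F_1 = 10^(1.45/10) = 1.396, G_1 = 10^(20.2/10) = 104.7
  Stage 2: F_2 = 10^(7.46/10) = 5.572, G_2 = 10^(−5.92/10) = 0.2559
  Stage 3: F_3 = 10^(5.10/10) = 3.236, G_3 = 10^(17.5/10) = 56.23
Friis cascade:
  F = 1.396 + (5.572 − 1)/104.7 + (3.236 − 1)/26.79 = 1.523
NF = 10 log₁₀(1.523) = 1.83 dB

1.83 dB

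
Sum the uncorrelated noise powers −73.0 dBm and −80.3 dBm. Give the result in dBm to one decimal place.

Convert to linear, add, convert back:
P₁ = 5.01×10⁻¹¹ W, P₂ = 9.33×10⁻¹² W
P_tot = 5.95×10⁻¹¹ W → 10 log₁₀(P_tot / 10⁻³) = −72.3 dBm

−72.3 dBm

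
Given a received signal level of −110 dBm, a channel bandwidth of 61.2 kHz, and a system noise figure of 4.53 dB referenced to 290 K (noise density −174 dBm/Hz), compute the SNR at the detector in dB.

11.6 dB

Noise floor: N = −174 + 10 log₁₀(B) + NF
10 log₁₀(6.12×10⁴) = 47.87 dB
N = −174 + 47.87 + 4.53 = −121.60 dBm
SNR = P_sig − N = −110 − (−121.60) = 11.60 dB → 11.6 dB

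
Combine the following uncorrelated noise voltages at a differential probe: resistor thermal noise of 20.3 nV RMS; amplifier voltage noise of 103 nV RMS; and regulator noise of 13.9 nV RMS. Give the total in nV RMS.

Uncorrelated sources add in power (mean-square): V_tot = √(ΣV_i²)
V_tot = √[(2.03×10⁻⁸)² + (1.03×10⁻⁷)² + (1.39×10⁻⁸)²] = 1.06×10⁻⁷ V = 106 nV

106 nV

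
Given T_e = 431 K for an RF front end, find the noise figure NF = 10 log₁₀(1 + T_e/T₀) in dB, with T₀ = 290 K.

F = 1 + T_e/T₀ = 1 + 431/290 = 2.48621
NF = 10 log₁₀(2.48621) = 3.96 dB

3.96 dB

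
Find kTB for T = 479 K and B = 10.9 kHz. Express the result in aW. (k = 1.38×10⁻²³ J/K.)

P_n = kTB = 1.38×10⁻²³ × 479 × 1.09×10⁴ = 7.21×10⁻¹⁷ W = 72.1 aW

72.1 aW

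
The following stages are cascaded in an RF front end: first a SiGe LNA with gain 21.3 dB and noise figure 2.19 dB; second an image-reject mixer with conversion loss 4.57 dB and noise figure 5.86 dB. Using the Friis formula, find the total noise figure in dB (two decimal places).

Convert to linear (a loss of L dB is a gain of −L dB): F_i = 10^(NF_i/10), G_i = 10^(G_i,dB/10)
  Stage 1: F_1 = 10^(2.19/10) = 1.656, G_1 = 10^(21.3/10) = 134.9
  Stage 2: F_2 = 10^(5.86/10) = 3.855, G_2 = 10^(−4.57/10) = 0.3491
Friis cascade:
  F = 1.656 + (3.855 − 1)/134.9 = 1.677
NF = 10 log₁₀(1.677) = 2.25 dB

2.25 dB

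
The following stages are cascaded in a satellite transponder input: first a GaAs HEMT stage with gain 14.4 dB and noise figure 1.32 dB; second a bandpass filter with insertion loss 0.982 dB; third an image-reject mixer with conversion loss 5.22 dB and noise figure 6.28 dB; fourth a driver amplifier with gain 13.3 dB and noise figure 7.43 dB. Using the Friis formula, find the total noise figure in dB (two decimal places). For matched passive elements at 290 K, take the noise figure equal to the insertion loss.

Convert to linear (a loss of L dB is a gain of −L dB): F_i = 10^(NF_i/10), G_i = 10^(G_i,dB/10)
  Stage 1: F_1 = 10^(1.32/10) = 1.355, G_1 = 10^(14.4/10) = 27.54
  Stage 2: F_2 = 10^(0.982/10) = 1.254, G_2 = 10^(−0.982/10) = 0.7976
  Stage 3: F_3 = 10^(6.28/10) = 4.246, G_3 = 10^(−5.22/10) = 0.3006
  Stage 4: F_4 = 10^(7.43/10) = 5.534, G_4 = 10^(13.3/10) = 21.38
Friis cascade:
  F = 1.355 + (1.254 − 1)/27.54 + (4.246 − 1)/21.97 + (5.534 − 1)/6.604 = 2.199
NF = 10 log₁₀(2.199) = 3.42 dB

3.42 dB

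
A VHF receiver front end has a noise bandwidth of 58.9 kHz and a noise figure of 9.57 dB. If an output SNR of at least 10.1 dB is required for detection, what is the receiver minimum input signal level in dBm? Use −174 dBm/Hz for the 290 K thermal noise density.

Sensitivity = −174 + 10 log₁₀(B) + NF + SNR_min
= −174 + 47.7 + 9.57 + 10.1
= −106.63 dBm → −106.6 dBm

−106.6 dBm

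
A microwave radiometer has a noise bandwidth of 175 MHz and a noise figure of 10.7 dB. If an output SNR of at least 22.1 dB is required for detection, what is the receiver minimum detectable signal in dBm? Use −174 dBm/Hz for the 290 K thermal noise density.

Sensitivity = −174 + 10 log₁₀(B) + NF + SNR_min
= −174 + 82.43 + 10.7 + 22.1
= −58.77 dBm → −58.8 dBm

−58.8 dBm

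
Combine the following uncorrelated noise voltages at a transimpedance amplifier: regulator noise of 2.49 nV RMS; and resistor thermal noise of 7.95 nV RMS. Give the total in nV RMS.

8.33 nV

Uncorrelated sources add in power (mean-square): V_tot = √(ΣV_i²)
V_tot = √[(2.49×10⁻⁹)² + (7.95×10⁻⁹)²] = 8.33×10⁻⁹ V = 8.33 nV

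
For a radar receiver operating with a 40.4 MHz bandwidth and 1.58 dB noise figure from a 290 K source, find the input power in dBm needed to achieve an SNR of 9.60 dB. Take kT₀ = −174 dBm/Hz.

−86.8 dBm

Sensitivity = −174 + 10 log₁₀(B) + NF + SNR_min
= −174 + 76.06 + 1.58 + 9.60
= −86.76 dBm → −86.8 dBm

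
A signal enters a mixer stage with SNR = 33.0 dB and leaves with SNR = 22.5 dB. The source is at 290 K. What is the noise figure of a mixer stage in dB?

NF (dB) = SNR_in(dB) − SNR_out(dB) when the source is at T₀
NF = 33.0 − 22.5 = 10.5 dB

10.5 dB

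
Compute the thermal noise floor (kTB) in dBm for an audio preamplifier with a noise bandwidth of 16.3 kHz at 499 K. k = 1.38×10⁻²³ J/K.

P_n = kTB = 1.38×10⁻²³ × 499 × 1.63×10⁴ = 1.12×10⁻¹⁶ W
In dBm: 10 log₁₀(1.12×10⁻¹⁶ / 10⁻³) = −129.5 dBm

−129.5 dBm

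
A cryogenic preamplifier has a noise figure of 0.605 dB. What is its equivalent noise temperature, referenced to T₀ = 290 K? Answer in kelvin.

43.3 K

F = 10^(0.605/10) = 1.14948
T_e = (F − 1)·T₀ = (1.14948 − 1) × 290 = 43.3 K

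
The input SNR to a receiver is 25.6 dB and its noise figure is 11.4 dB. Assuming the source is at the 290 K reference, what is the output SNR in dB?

14.2 dB

By definition F = SNR_in/SNR_out, so in dB: SNR_out = SNR_in − NF
SNR_out = 25.6 − 11.4 = 14.2 dB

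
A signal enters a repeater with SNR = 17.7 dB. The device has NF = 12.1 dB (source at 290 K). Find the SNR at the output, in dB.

5.6 dB

By definition F = SNR_in/SNR_out, so in dB: SNR_out = SNR_in − NF
SNR_out = 17.7 − 12.1 = 5.6 dB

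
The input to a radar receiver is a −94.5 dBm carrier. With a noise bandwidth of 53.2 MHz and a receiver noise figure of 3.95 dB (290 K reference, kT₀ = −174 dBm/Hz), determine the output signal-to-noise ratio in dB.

−1.7 dB

Noise floor: N = −174 + 10 log₁₀(B) + NF
10 log₁₀(5.32×10⁷) = 77.26 dB
N = −174 + 77.26 + 3.95 = −92.79 dBm
SNR = P_sig − N = −94.5 − (−92.79) = −1.71 dB → −1.7 dB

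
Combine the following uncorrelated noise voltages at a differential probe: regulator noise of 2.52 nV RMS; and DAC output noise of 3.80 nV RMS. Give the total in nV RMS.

4.56 nV

Uncorrelated sources add in power (mean-square): V_tot = √(ΣV_i²)
V_tot = √[(2.52×10⁻⁹)² + (3.80×10⁻⁹)²] = 4.56×10⁻⁹ V = 4.56 nV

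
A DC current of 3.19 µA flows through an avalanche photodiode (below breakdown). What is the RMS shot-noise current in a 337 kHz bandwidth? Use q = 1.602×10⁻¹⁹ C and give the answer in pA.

I_n = √(2qI·B)
2qI·B = 2 × 1.602×10⁻¹⁹ × 3.19×10⁻⁶ × 3.37×10⁵ = 3.44×10⁻¹⁹ A²
I_n = √(3.44×10⁻¹⁹) = 5.87×10⁻¹⁰ A = 587 pA

587 pA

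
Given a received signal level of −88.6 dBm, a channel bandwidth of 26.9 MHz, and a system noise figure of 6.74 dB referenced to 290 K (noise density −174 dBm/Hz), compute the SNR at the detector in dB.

4.4 dB

Noise floor: N = −174 + 10 log₁₀(B) + NF
10 log₁₀(2.69×10⁷) = 74.3 dB
N = −174 + 74.3 + 6.74 = −92.96 dBm
SNR = P_sig − N = −88.6 − (−92.96) = 4.36 dB → 4.4 dB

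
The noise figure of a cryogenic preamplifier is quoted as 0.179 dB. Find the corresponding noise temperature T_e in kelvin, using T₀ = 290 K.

12.2 K

F = 10^(0.179/10) = 1.04208
T_e = (F − 1)·T₀ = (1.04208 − 1) × 290 = 12.2 K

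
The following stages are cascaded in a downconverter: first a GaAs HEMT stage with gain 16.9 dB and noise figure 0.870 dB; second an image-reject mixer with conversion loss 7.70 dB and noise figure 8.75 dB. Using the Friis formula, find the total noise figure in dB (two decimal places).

1.32 dB

Convert to linear (a loss of L dB is a gain of −L dB): F_i = 10^(NF_i/10), G_i = 10^(G_i,dB/10)
  Stage 1: F_1 = 10^(0.870/10) = 1.222, G_1 = 10^(16.9/10) = 48.98
  Stage 2: F_2 = 10^(8.75/10) = 7.499, G_2 = 10^(−7.70/10) = 0.1698
Friis cascade:
  F = 1.222 + (7.499 − 1)/48.98 = 1.354
NF = 10 log₁₀(1.354) = 1.32 dB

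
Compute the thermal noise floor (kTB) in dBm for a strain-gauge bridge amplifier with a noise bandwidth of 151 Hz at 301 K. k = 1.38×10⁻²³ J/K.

−152.0 dBm

P_n = kTB = 1.38×10⁻²³ × 301 × 1.51×10² = 6.27×10⁻¹⁹ W
In dBm: 10 log₁₀(6.27×10⁻¹⁹ / 10⁻³) = −152.0 dBm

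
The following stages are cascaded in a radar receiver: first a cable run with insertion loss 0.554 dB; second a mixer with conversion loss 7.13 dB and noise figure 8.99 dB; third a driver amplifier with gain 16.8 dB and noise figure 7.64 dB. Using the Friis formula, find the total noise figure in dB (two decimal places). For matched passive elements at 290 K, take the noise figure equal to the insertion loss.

Convert to linear (a loss of L dB is a gain of −L dB): F_i = 10^(NF_i/10), G_i = 10^(G_i,dB/10)
  Stage 1: F_1 = 10^(0.554/10) = 1.136, G_1 = 10^(−0.554/10) = 0.8802
  Stage 2: F_2 = 10^(8.99/10) = 7.925, G_2 = 10^(−7.13/10) = 0.1936
  Stage 3: F_3 = 10^(7.64/10) = 5.808, G_3 = 10^(16.8/10) = 47.86
Friis cascade:
  F = 1.136 + (7.925 − 1)/0.8802 + (5.808 − 1)/0.1705 = 37.21
NF = 10 log₁₀(37.21) = 15.71 dB

15.71 dB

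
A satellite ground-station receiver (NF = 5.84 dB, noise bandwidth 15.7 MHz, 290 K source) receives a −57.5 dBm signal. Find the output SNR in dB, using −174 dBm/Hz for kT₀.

38.7 dB

Noise floor: N = −174 + 10 log₁₀(B) + NF
10 log₁₀(1.57×10⁷) = 71.96 dB
N = −174 + 71.96 + 5.84 = −96.20 dBm
SNR = P_sig − N = −57.5 − (−96.20) = 38.70 dB → 38.7 dB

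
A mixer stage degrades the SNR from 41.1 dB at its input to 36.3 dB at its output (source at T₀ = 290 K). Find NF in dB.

NF (dB) = SNR_in(dB) − SNR_out(dB) when the source is at T₀
NF = 41.1 − 36.3 = 4.8 dB

4.8 dB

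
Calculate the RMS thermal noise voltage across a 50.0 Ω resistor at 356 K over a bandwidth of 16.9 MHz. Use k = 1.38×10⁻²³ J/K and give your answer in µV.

4.07 µV

V_n = √(4kTRB)
4kTRB = 4 × 1.38×10⁻²³ × 356 × 5.00×10¹ × 1.69×10⁷ = 1.66×10⁻¹¹ V²
V_n = √(1.66×10⁻¹¹) = 4.07×10⁻⁶ V = 4.07 µV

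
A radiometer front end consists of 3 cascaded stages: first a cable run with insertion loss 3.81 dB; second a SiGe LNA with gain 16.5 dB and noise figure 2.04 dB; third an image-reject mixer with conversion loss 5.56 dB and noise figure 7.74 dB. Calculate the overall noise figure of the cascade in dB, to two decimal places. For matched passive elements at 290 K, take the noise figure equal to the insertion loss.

6.14 dB

Convert to linear (a loss of L dB is a gain of −L dB): F_i = 10^(NF_i/10), G_i = 10^(G_i,dB/10)
  Stage 1: F_1 = 10^(3.81/10) = 2.404, G_1 = 10^(−3.81/10) = 0.4159
  Stage 2: F_2 = 10^(2.04/10) = 1.600, G_2 = 10^(16.5/10) = 44.67
  Stage 3: F_3 = 10^(7.74/10) = 5.943, G_3 = 10^(−5.56/10) = 0.2780
Friis cascade:
  F = 2.404 + (1.600 − 1)/0.4159 + (5.943 − 1)/18.58 = 4.112
NF = 10 log₁₀(4.112) = 6.14 dB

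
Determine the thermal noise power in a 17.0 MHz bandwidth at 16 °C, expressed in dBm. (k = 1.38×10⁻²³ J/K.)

−101.7 dBm

T = 16 °C + 273.15 = 289.15 K
P_n = kTB = 1.38×10⁻²³ × 289.15 × 1.70×10⁷ = 6.78×10⁻¹⁴ W
In dBm: 10 log₁₀(6.78×10⁻¹⁴ / 10⁻³) = −101.7 dBm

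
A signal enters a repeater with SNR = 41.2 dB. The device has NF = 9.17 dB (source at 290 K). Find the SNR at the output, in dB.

By definition F = SNR_in/SNR_out, so in dB: SNR_out = SNR_in − NF
SNR_out = 41.2 − 9.17 = 32.03 dB

32.03 dB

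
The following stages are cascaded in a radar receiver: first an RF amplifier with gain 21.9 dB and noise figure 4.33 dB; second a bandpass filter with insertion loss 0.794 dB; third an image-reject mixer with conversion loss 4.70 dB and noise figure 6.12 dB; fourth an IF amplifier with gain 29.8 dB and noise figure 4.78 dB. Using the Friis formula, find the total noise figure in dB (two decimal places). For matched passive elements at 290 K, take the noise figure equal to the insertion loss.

Convert to linear (a loss of L dB is a gain of −L dB): F_i = 10^(NF_i/10), G_i = 10^(G_i,dB/10)
  Stage 1: F_1 = 10^(4.33/10) = 2.710, G_1 = 10^(21.9/10) = 154.9
  Stage 2: F_2 = 10^(0.794/10) = 1.201, G_2 = 10^(−0.794/10) = 0.8329
  Stage 3: F_3 = 10^(6.12/10) = 4.093, G_3 = 10^(−4.70/10) = 0.3388
  Stage 4: F_4 = 10^(4.78/10) = 3.006, G_4 = 10^(29.8/10) = 955.0
Friis cascade:
  F = 2.710 + (1.201 − 1)/154.9 + (4.093 − 1)/129.0 + (3.006 − 1)/43.71 = 2.781
NF = 10 log₁₀(2.781) = 4.44 dB

4.44 dB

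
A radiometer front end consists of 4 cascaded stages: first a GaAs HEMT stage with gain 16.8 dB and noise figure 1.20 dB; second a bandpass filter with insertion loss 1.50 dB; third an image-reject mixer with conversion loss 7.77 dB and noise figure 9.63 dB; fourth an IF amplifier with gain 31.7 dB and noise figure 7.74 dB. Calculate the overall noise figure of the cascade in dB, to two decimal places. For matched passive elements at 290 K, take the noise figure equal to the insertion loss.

3.88 dB

Convert to linear (a loss of L dB is a gain of −L dB): F_i = 10^(NF_i/10), G_i = 10^(G_i,dB/10)
  Stage 1: F_1 = 10^(1.20/10) = 1.318, G_1 = 10^(16.8/10) = 47.86
  Stage 2: F_2 = 10^(1.50/10) = 1.413, G_2 = 10^(−1.50/10) = 0.7079
  Stage 3: F_3 = 10^(9.63/10) = 9.183, G_3 = 10^(−7.77/10) = 0.1671
  Stage 4: F_4 = 10^(7.74/10) = 5.943, G_4 = 10^(31.7/10) = 1479
Friis cascade:
  F = 1.318 + (1.413 − 1)/47.86 + (9.183 − 1)/33.88 + (5.943 − 1)/5.662 = 2.441
NF = 10 log₁₀(2.441) = 3.88 dB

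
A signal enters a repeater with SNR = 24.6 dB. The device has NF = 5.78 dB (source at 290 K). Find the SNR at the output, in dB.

18.82 dB

By definition F = SNR_in/SNR_out, so in dB: SNR_out = SNR_in − NF
SNR_out = 24.6 − 5.78 = 18.82 dB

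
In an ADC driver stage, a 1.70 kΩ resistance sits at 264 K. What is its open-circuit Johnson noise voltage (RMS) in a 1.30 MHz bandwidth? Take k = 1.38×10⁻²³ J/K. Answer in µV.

5.68 µV

V_n = √(4kTRB)
4kTRB = 4 × 1.38×10⁻²³ × 264 × 1.70×10³ × 1.30×10⁶ = 3.22×10⁻¹¹ V²
V_n = √(3.22×10⁻¹¹) = 5.68×10⁻⁶ V = 5.68 µV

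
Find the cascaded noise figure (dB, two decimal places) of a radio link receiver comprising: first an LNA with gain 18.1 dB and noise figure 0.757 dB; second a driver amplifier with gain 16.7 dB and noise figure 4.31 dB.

0.85 dB

Convert to linear (a loss of L dB is a gain of −L dB): F_i = 10^(NF_i/10), G_i = 10^(G_i,dB/10)
  Stage 1: F_1 = 10^(0.757/10) = 1.190, G_1 = 10^(18.1/10) = 64.57
  Stage 2: F_2 = 10^(4.31/10) = 2.698, G_2 = 10^(16.7/10) = 46.77
Friis cascade:
  F = 1.190 + (2.698 − 1)/64.57 = 1.217
NF = 10 log₁₀(1.217) = 0.85 dB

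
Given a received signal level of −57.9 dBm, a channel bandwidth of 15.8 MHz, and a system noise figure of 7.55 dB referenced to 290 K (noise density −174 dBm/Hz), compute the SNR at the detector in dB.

Noise floor: N = −174 + 10 log₁₀(B) + NF
10 log₁₀(1.58×10⁷) = 71.99 dB
N = −174 + 71.99 + 7.55 = −94.46 dBm
SNR = P_sig − N = −57.9 − (−94.46) = 36.56 dB → 36.6 dB

36.6 dB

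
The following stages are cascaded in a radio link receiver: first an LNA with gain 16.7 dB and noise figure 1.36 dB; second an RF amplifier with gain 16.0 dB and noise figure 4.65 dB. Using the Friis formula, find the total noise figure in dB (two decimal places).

1.49 dB

Convert to linear (a loss of L dB is a gain of −L dB): F_i = 10^(NF_i/10), G_i = 10^(G_i,dB/10)
  Stage 1: F_1 = 10^(1.36/10) = 1.368, G_1 = 10^(16.7/10) = 46.77
  Stage 2: F_2 = 10^(4.65/10) = 2.917, G_2 = 10^(16.0/10) = 39.81
Friis cascade:
  F = 1.368 + (2.917 − 1)/46.77 = 1.409
NF = 10 log₁₀(1.409) = 1.49 dB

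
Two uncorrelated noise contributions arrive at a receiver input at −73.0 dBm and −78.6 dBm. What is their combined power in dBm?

−71.9 dBm

Convert to linear, add, convert back:
P₁ = 5.01×10⁻¹¹ W, P₂ = 1.38×10⁻¹¹ W
P_tot = 6.39×10⁻¹¹ W → 10 log₁₀(P_tot / 10⁻³) = −71.9 dBm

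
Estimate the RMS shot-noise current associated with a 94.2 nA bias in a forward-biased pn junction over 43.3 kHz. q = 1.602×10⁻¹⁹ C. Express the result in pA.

36.2 pA

I_n = √(2qI·B)
2qI·B = 2 × 1.602×10⁻¹⁹ × 9.42×10⁻⁸ × 4.33×10⁴ = 1.31×10⁻²¹ A²
I_n = √(1.31×10⁻²¹) = 3.62×10⁻¹¹ A = 36.2 pA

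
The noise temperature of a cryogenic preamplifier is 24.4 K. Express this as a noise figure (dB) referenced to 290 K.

F = 1 + T_e/T₀ = 1 + 24.4/290 = 1.08414
NF = 10 log₁₀(1.08414) = 0.351 dB

0.351 dB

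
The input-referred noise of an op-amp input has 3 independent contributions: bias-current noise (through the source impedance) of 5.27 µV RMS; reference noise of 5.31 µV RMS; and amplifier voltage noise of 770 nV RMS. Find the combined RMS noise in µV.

Uncorrelated sources add in power (mean-square): V_tot = √(ΣV_i²)
V_tot = √[(5.27×10⁻⁶)² + (5.31×10⁻⁶)² + (7.70×10⁻⁷)²] = 7.52×10⁻⁶ V = 7.52 µV

7.52 µV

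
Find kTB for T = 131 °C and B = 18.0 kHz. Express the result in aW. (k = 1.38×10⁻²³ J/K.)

T = 131 °C + 273.15 = 404.15 K
P_n = kTB = 1.38×10⁻²³ × 404.15 × 1.80×10⁴ = 1.00×10⁻¹⁶ W = 100 aW

100 aW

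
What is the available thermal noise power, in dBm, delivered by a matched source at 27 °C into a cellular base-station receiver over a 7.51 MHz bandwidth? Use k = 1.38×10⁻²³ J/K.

−105.1 dBm

T = 27 °C + 273.15 = 300.15 K
P_n = kTB = 1.38×10⁻²³ × 300.15 × 7.51×10⁶ = 3.11×10⁻¹⁴ W
In dBm: 10 log₁₀(3.11×10⁻¹⁴ / 10⁻³) = −105.1 dBm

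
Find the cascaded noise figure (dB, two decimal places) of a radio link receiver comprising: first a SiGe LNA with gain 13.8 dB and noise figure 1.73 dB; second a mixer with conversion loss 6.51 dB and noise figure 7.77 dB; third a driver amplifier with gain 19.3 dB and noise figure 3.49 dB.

2.85 dB

Convert to linear (a loss of L dB is a gain of −L dB): F_i = 10^(NF_i/10), G_i = 10^(G_i,dB/10)
  Stage 1: F_1 = 10^(1.73/10) = 1.489, G_1 = 10^(13.8/10) = 23.99
  Stage 2: F_2 = 10^(7.77/10) = 5.984, G_2 = 10^(−6.51/10) = 0.2234
  Stage 3: F_3 = 10^(3.49/10) = 2.234, G_3 = 10^(19.3/10) = 85.11
Friis cascade:
  F = 1.489 + (5.984 − 1)/23.99 + (2.234 − 1)/5.358 = 1.927
NF = 10 log₁₀(1.927) = 2.85 dB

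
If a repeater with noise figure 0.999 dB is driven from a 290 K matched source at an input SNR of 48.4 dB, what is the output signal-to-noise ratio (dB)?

By definition F = SNR_in/SNR_out, so in dB: SNR_out = SNR_in − NF
SNR_out = 48.4 − 0.999 = 47.401 dB

47.401 dB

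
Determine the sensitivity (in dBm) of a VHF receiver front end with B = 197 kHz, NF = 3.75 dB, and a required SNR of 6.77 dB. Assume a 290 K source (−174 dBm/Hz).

Sensitivity = −174 + 10 log₁₀(B) + NF + SNR_min
= −174 + 52.94 + 3.75 + 6.77
= −110.54 dBm → −110.5 dBm

−110.5 dBm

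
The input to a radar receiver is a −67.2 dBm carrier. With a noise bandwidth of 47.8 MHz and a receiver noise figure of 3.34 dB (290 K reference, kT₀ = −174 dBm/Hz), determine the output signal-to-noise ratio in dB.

26.7 dB

Noise floor: N = −174 + 10 log₁₀(B) + NF
10 log₁₀(4.78×10⁷) = 76.79 dB
N = −174 + 76.79 + 3.34 = −93.87 dBm
SNR = P_sig − N = −67.2 − (−93.87) = 26.67 dB → 26.7 dB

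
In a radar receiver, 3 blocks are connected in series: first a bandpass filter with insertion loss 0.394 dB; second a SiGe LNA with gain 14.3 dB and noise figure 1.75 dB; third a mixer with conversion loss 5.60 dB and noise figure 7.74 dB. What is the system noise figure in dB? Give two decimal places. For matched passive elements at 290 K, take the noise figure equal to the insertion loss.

Convert to linear (a loss of L dB is a gain of −L dB): F_i = 10^(NF_i/10), G_i = 10^(G_i,dB/10)
  Stage 1: F_1 = 10^(0.394/10) = 1.095, G_1 = 10^(−0.394/10) = 0.9133
  Stage 2: F_2 = 10^(1.75/10) = 1.496, G_2 = 10^(14.3/10) = 26.92
  Stage 3: F_3 = 10^(7.74/10) = 5.943, G_3 = 10^(−5.60/10) = 0.2754
Friis cascade:
  F = 1.095 + (1.496 − 1)/0.9133 + (5.943 − 1)/24.58 = 1.839
NF = 10 log₁₀(1.839) = 2.65 dB

2.65 dB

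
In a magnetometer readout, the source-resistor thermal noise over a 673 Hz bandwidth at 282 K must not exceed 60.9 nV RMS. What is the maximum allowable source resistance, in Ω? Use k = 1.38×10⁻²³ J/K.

Johnson–Nyquist: V_n = √(4kTRB) ⇒ R = V_n² / (4kTB)
4kTB = 4 × 1.38×10⁻²³ × 282 × 6.73×10² = 1.05×10⁻¹⁷
R = (6.09×10⁻⁸)² / 1.05×10⁻¹⁷ = 3.54×10² Ω = 354 Ω

354 Ω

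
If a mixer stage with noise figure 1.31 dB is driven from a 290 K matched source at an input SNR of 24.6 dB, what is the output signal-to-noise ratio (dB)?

23.29 dB

By definition F = SNR_in/SNR_out, so in dB: SNR_out = SNR_in − NF
SNR_out = 24.6 − 1.31 = 23.29 dB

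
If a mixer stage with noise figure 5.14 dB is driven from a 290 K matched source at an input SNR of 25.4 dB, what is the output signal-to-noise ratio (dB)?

20.26 dB

By definition F = SNR_in/SNR_out, so in dB: SNR_out = SNR_in − NF
SNR_out = 25.4 − 5.14 = 20.26 dB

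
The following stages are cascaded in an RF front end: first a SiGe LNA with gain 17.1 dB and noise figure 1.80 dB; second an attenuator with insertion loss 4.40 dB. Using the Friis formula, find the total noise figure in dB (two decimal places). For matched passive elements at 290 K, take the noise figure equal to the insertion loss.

1.90 dB

Convert to linear (a loss of L dB is a gain of −L dB): F_i = 10^(NF_i/10), G_i = 10^(G_i,dB/10)
  Stage 1: F_1 = 10^(1.80/10) = 1.514, G_1 = 10^(17.1/10) = 51.29
  Stage 2: F_2 = 10^(4.40/10) = 2.754, G_2 = 10^(−4.40/10) = 0.3631
Friis cascade:
  F = 1.514 + (2.754 − 1)/51.29 = 1.548
NF = 10 log₁₀(1.548) = 1.90 dB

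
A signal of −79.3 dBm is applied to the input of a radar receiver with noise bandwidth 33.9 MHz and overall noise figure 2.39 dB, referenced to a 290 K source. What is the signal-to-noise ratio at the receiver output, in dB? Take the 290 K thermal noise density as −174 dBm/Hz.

Noise floor: N = −174 + 10 log₁₀(B) + NF
10 log₁₀(3.39×10⁷) = 75.3 dB
N = −174 + 75.3 + 2.39 = −96.31 dBm
SNR = P_sig − N = −79.3 − (−96.31) = 17.01 dB → 17.0 dB

17.0 dB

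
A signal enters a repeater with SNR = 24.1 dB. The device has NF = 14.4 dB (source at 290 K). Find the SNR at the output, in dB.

By definition F = SNR_in/SNR_out, so in dB: SNR_out = SNR_in − NF
SNR_out = 24.1 − 14.4 = 9.7 dB

9.7 dB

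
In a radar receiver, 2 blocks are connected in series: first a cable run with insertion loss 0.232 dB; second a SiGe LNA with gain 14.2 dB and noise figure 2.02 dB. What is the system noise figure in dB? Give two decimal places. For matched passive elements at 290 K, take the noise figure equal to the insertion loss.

2.25 dB

Convert to linear (a loss of L dB is a gain of −L dB): F_i = 10^(NF_i/10), G_i = 10^(G_i,dB/10)
  Stage 1: F_1 = 10^(0.232/10) = 1.055, G_1 = 10^(−0.232/10) = 0.9480
  Stage 2: F_2 = 10^(2.02/10) = 1.592, G_2 = 10^(14.2/10) = 26.30
Friis cascade:
  F = 1.055 + (1.592 − 1)/0.9480 = 1.680
NF = 10 log₁₀(1.680) = 2.25 dB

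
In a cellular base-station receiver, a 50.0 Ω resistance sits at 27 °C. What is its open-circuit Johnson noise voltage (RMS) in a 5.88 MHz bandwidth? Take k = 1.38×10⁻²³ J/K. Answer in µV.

T = 27 °C + 273.15 = 300.15 K
V_n = √(4kTRB)
4kTRB = 4 × 1.38×10⁻²³ × 300.15 × 5.00×10¹ × 5.88×10⁶ = 4.87×10⁻¹² V²
V_n = √(4.87×10⁻¹²) = 2.21×10⁻⁶ V = 2.21 µV

2.21 µV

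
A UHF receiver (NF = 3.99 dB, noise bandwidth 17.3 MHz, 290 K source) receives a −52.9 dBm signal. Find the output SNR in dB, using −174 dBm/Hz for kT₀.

Noise floor: N = −174 + 10 log₁₀(B) + NF
10 log₁₀(1.73×10⁷) = 72.38 dB
N = −174 + 72.38 + 3.99 = −97.63 dBm
SNR = P_sig − N = −52.9 − (−97.63) = 44.73 dB → 44.7 dB

44.7 dB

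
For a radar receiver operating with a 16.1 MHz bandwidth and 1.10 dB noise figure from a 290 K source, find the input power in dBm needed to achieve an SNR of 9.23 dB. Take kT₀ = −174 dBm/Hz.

−91.6 dBm

Sensitivity = −174 + 10 log₁₀(B) + NF + SNR_min
= −174 + 72.07 + 1.10 + 9.23
= −91.60 dBm → −91.6 dBm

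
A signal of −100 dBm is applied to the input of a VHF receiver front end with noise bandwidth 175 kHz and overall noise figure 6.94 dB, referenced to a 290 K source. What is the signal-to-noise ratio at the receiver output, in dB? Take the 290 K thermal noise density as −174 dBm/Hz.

Noise floor: N = −174 + 10 log₁₀(B) + NF
10 log₁₀(1.75×10⁵) = 52.43 dB
N = −174 + 52.43 + 6.94 = −114.63 dBm
SNR = P_sig − N = −100 − (−114.63) = 14.63 dB → 14.6 dB

14.6 dB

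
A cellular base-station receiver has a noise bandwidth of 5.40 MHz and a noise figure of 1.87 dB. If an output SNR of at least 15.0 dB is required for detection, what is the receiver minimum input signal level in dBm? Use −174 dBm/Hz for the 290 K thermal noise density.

−89.8 dBm

Sensitivity = −174 + 10 log₁₀(B) + NF + SNR_min
= −174 + 67.32 + 1.87 + 15.0
= −89.81 dBm → −89.8 dBm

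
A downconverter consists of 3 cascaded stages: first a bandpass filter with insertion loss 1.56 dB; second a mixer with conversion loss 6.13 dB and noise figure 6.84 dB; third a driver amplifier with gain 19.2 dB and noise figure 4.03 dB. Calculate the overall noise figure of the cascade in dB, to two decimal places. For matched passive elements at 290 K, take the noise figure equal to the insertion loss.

Convert to linear (a loss of L dB is a gain of −L dB): F_i = 10^(NF_i/10), G_i = 10^(G_i,dB/10)
  Stage 1: F_1 = 10^(1.56/10) = 1.432, G_1 = 10^(−1.56/10) = 0.6982
  Stage 2: F_2 = 10^(6.84/10) = 4.831, G_2 = 10^(−6.13/10) = 0.2438
  Stage 3: F_3 = 10^(4.03/10) = 2.529, G_3 = 10^(19.2/10) = 83.18
Friis cascade:
  F = 1.432 + (4.831 − 1)/0.6982 + (2.529 − 1)/0.1702 = 15.90
NF = 10 log₁₀(15.90) = 12.01 dB

12.01 dB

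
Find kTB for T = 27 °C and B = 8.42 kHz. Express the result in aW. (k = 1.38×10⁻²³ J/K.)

T = 27 °C + 273.15 = 300.15 K
P_n = kTB = 1.38×10⁻²³ × 300.15 × 8.42×10³ = 3.49×10⁻¹⁷ W = 34.9 aW

34.9 aW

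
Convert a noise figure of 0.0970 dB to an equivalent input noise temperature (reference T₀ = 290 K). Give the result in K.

6.55 K

F = 10^(0.0970/10) = 1.02259
T_e = (F − 1)·T₀ = (1.02259 − 1) × 290 = 6.55 K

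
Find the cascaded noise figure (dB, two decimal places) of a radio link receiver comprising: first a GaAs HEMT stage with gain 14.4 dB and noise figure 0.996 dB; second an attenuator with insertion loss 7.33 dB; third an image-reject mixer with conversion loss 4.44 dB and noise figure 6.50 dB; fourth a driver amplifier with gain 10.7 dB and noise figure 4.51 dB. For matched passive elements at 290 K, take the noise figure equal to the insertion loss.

4.91 dB

Convert to linear (a loss of L dB is a gain of −L dB): F_i = 10^(NF_i/10), G_i = 10^(G_i,dB/10)
  Stage 1: F_1 = 10^(0.996/10) = 1.258, G_1 = 10^(14.4/10) = 27.54
  Stage 2: F_2 = 10^(7.33/10) = 5.408, G_2 = 10^(−7.33/10) = 0.1849
  Stage 3: F_3 = 10^(6.50/10) = 4.467, G_3 = 10^(−4.44/10) = 0.3597
  Stage 4: F_4 = 10^(4.51/10) = 2.825, G_4 = 10^(10.7/10) = 11.75
Friis cascade:
  F = 1.258 + (5.408 − 1)/27.54 + (4.467 − 1)/5.093 + (2.825 − 1)/1.832 = 3.094
NF = 10 log₁₀(3.094) = 4.91 dB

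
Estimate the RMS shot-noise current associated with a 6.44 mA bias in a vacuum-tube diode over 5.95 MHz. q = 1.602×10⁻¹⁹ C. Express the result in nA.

111 nA

I_n = √(2qI·B)
2qI·B = 2 × 1.602×10⁻¹⁹ × 6.44×10⁻³ × 5.95×10⁶ = 1.23×10⁻¹⁴ A²
I_n = √(1.23×10⁻¹⁴) = 1.11×10⁻⁷ A = 111 nA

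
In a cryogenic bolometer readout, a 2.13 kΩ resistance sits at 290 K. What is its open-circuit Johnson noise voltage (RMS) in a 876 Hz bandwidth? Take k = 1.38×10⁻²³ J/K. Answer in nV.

V_n = √(4kTRB)
4kTRB = 4 × 1.38×10⁻²³ × 290 × 2.13×10³ × 8.76×10² = 2.99×10⁻¹⁴ V²
V_n = √(2.99×10⁻¹⁴) = 1.73×10⁻⁷ V = 173 nV

173 nV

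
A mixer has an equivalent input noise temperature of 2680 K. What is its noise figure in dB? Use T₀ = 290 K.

10.10 dB

F = 1 + T_e/T₀ = 1 + 2680/290 = 10.2414
NF = 10 log₁₀(10.2414) = 10.10 dB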